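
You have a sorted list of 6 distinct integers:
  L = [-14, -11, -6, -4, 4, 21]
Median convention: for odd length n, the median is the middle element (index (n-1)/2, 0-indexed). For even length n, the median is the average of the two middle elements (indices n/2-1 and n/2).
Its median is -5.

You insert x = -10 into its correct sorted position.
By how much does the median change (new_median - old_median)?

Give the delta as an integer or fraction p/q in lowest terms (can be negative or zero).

Answer: -1

Derivation:
Old median = -5
After inserting x = -10: new sorted = [-14, -11, -10, -6, -4, 4, 21]
New median = -6
Delta = -6 - -5 = -1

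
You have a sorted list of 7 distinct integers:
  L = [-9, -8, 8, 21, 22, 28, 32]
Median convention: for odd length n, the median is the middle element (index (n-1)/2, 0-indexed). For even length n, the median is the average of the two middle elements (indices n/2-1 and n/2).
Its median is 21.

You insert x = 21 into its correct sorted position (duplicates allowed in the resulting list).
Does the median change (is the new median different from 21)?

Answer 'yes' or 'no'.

Old median = 21
Insert x = 21
New median = 21
Changed? no

Answer: no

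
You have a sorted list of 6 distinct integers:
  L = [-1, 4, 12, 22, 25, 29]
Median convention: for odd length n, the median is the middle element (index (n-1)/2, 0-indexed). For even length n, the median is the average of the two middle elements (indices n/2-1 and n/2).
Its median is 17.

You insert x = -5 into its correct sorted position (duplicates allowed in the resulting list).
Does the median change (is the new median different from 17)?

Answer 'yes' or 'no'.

Old median = 17
Insert x = -5
New median = 12
Changed? yes

Answer: yes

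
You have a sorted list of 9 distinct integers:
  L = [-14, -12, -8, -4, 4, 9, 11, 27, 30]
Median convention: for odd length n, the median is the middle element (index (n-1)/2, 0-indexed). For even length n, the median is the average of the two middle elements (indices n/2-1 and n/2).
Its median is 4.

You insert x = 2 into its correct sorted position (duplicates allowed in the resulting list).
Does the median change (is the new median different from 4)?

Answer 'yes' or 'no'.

Old median = 4
Insert x = 2
New median = 3
Changed? yes

Answer: yes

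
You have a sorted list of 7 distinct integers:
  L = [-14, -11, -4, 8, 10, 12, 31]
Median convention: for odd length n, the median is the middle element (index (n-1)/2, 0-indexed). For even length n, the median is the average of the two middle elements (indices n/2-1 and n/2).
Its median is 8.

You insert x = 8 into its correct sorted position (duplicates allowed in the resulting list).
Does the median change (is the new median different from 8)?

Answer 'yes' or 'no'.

Old median = 8
Insert x = 8
New median = 8
Changed? no

Answer: no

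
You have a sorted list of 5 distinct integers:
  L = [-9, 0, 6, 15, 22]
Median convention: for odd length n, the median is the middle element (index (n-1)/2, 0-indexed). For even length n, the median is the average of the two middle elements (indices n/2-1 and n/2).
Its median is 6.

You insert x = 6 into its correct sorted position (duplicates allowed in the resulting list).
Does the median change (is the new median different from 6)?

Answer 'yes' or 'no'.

Old median = 6
Insert x = 6
New median = 6
Changed? no

Answer: no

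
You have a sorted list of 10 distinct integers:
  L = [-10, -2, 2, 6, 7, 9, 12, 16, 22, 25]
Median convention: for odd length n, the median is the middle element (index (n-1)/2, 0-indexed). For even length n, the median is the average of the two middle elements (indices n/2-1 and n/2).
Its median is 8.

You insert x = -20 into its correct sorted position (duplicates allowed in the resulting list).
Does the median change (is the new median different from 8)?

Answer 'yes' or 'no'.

Old median = 8
Insert x = -20
New median = 7
Changed? yes

Answer: yes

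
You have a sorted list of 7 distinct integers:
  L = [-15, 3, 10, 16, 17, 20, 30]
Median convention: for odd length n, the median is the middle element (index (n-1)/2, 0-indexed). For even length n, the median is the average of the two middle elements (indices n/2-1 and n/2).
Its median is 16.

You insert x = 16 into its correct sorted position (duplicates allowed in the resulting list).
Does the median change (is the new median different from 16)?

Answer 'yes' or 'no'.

Answer: no

Derivation:
Old median = 16
Insert x = 16
New median = 16
Changed? no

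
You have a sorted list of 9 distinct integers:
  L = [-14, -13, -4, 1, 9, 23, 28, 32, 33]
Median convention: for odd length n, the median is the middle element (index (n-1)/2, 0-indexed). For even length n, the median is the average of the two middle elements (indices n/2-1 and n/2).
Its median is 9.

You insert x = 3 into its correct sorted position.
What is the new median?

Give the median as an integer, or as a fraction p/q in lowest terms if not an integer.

Answer: 6

Derivation:
Old list (sorted, length 9): [-14, -13, -4, 1, 9, 23, 28, 32, 33]
Old median = 9
Insert x = 3
Old length odd (9). Middle was index 4 = 9.
New length even (10). New median = avg of two middle elements.
x = 3: 4 elements are < x, 5 elements are > x.
New sorted list: [-14, -13, -4, 1, 3, 9, 23, 28, 32, 33]
New median = 6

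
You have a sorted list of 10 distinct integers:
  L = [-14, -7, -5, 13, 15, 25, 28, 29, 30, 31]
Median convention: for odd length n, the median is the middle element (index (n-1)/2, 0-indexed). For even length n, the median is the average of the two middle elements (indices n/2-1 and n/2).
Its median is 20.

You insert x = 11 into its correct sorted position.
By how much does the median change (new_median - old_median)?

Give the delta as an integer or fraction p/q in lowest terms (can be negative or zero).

Answer: -5

Derivation:
Old median = 20
After inserting x = 11: new sorted = [-14, -7, -5, 11, 13, 15, 25, 28, 29, 30, 31]
New median = 15
Delta = 15 - 20 = -5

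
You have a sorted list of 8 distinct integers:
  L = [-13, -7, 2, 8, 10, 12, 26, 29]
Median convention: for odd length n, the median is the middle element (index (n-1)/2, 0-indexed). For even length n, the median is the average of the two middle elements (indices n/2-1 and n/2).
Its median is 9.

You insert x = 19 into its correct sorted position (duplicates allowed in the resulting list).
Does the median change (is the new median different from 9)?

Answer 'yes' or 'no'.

Answer: yes

Derivation:
Old median = 9
Insert x = 19
New median = 10
Changed? yes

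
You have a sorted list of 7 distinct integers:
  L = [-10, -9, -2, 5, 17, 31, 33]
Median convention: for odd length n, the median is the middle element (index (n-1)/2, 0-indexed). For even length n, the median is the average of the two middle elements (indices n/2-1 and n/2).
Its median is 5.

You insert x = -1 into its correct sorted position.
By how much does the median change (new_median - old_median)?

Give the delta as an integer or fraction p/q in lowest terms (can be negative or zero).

Answer: -3

Derivation:
Old median = 5
After inserting x = -1: new sorted = [-10, -9, -2, -1, 5, 17, 31, 33]
New median = 2
Delta = 2 - 5 = -3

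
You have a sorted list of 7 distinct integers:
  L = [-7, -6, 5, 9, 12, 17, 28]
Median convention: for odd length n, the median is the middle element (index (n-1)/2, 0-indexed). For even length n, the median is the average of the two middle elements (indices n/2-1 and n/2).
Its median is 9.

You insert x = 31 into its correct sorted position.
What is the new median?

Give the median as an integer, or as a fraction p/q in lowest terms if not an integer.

Old list (sorted, length 7): [-7, -6, 5, 9, 12, 17, 28]
Old median = 9
Insert x = 31
Old length odd (7). Middle was index 3 = 9.
New length even (8). New median = avg of two middle elements.
x = 31: 7 elements are < x, 0 elements are > x.
New sorted list: [-7, -6, 5, 9, 12, 17, 28, 31]
New median = 21/2

Answer: 21/2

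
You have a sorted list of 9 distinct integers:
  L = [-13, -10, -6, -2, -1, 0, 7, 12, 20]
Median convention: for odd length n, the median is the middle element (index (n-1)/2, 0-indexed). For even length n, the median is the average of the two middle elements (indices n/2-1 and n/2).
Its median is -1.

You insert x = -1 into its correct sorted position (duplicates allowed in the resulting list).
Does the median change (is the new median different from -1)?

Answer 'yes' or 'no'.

Old median = -1
Insert x = -1
New median = -1
Changed? no

Answer: no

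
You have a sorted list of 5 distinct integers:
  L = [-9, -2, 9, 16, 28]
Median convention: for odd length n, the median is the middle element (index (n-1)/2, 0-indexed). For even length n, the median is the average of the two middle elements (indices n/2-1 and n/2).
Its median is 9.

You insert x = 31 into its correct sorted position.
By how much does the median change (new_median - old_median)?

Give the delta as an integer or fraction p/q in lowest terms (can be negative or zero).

Answer: 7/2

Derivation:
Old median = 9
After inserting x = 31: new sorted = [-9, -2, 9, 16, 28, 31]
New median = 25/2
Delta = 25/2 - 9 = 7/2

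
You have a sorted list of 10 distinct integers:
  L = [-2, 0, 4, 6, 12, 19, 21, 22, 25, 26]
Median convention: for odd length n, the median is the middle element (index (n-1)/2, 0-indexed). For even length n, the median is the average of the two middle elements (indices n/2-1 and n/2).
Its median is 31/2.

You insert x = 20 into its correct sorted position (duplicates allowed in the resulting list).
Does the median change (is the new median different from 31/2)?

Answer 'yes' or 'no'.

Old median = 31/2
Insert x = 20
New median = 19
Changed? yes

Answer: yes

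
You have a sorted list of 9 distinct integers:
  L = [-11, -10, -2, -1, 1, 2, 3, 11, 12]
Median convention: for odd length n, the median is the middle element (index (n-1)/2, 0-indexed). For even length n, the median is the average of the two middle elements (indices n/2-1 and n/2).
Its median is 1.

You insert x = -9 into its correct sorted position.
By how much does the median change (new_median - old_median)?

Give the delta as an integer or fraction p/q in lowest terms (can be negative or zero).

Old median = 1
After inserting x = -9: new sorted = [-11, -10, -9, -2, -1, 1, 2, 3, 11, 12]
New median = 0
Delta = 0 - 1 = -1

Answer: -1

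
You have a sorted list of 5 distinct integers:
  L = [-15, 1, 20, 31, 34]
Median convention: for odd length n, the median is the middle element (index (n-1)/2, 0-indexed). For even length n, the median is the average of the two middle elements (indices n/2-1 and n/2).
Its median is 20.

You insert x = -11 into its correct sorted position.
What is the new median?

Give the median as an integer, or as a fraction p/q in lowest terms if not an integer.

Answer: 21/2

Derivation:
Old list (sorted, length 5): [-15, 1, 20, 31, 34]
Old median = 20
Insert x = -11
Old length odd (5). Middle was index 2 = 20.
New length even (6). New median = avg of two middle elements.
x = -11: 1 elements are < x, 4 elements are > x.
New sorted list: [-15, -11, 1, 20, 31, 34]
New median = 21/2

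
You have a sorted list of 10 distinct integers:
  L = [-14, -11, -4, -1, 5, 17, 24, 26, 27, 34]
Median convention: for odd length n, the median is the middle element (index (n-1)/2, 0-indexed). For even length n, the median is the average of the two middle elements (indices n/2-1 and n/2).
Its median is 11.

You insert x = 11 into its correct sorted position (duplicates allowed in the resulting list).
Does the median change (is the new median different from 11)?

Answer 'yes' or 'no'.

Answer: no

Derivation:
Old median = 11
Insert x = 11
New median = 11
Changed? no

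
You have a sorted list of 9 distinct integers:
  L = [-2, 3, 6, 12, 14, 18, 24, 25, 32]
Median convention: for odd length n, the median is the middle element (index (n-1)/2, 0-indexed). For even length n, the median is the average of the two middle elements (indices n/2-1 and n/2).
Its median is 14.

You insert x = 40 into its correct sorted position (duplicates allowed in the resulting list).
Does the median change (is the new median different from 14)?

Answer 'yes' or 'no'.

Old median = 14
Insert x = 40
New median = 16
Changed? yes

Answer: yes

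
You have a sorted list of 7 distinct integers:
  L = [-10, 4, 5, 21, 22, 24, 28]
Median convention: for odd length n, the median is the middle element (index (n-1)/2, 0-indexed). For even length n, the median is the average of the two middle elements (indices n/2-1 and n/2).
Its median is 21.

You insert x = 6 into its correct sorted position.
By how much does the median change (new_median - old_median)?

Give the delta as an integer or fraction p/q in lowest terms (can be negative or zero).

Old median = 21
After inserting x = 6: new sorted = [-10, 4, 5, 6, 21, 22, 24, 28]
New median = 27/2
Delta = 27/2 - 21 = -15/2

Answer: -15/2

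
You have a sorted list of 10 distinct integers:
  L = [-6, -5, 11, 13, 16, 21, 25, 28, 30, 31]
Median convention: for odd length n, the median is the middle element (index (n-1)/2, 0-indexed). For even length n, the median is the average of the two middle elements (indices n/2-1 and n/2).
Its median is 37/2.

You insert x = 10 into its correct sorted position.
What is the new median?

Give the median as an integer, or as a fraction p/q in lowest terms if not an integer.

Old list (sorted, length 10): [-6, -5, 11, 13, 16, 21, 25, 28, 30, 31]
Old median = 37/2
Insert x = 10
Old length even (10). Middle pair: indices 4,5 = 16,21.
New length odd (11). New median = single middle element.
x = 10: 2 elements are < x, 8 elements are > x.
New sorted list: [-6, -5, 10, 11, 13, 16, 21, 25, 28, 30, 31]
New median = 16

Answer: 16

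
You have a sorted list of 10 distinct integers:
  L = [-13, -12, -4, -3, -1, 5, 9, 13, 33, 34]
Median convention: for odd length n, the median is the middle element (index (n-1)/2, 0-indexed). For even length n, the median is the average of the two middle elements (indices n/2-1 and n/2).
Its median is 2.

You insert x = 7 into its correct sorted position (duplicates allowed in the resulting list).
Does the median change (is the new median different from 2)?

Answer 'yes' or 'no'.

Old median = 2
Insert x = 7
New median = 5
Changed? yes

Answer: yes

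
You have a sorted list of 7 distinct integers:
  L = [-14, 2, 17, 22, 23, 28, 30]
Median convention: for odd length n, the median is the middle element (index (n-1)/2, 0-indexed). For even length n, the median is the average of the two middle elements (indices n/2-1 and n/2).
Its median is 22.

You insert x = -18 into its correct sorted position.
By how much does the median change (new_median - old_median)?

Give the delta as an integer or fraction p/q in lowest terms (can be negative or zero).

Answer: -5/2

Derivation:
Old median = 22
After inserting x = -18: new sorted = [-18, -14, 2, 17, 22, 23, 28, 30]
New median = 39/2
Delta = 39/2 - 22 = -5/2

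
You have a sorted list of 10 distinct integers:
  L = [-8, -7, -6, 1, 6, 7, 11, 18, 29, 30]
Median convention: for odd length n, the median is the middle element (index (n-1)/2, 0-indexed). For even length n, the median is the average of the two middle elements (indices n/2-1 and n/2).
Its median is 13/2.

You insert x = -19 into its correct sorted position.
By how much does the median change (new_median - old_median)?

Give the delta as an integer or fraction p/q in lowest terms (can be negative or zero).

Answer: -1/2

Derivation:
Old median = 13/2
After inserting x = -19: new sorted = [-19, -8, -7, -6, 1, 6, 7, 11, 18, 29, 30]
New median = 6
Delta = 6 - 13/2 = -1/2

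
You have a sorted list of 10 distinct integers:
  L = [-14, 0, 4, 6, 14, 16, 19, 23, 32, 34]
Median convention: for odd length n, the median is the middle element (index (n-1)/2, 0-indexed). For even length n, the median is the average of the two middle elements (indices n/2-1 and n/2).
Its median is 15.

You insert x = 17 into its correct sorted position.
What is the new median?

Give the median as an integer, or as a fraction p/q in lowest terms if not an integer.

Answer: 16

Derivation:
Old list (sorted, length 10): [-14, 0, 4, 6, 14, 16, 19, 23, 32, 34]
Old median = 15
Insert x = 17
Old length even (10). Middle pair: indices 4,5 = 14,16.
New length odd (11). New median = single middle element.
x = 17: 6 elements are < x, 4 elements are > x.
New sorted list: [-14, 0, 4, 6, 14, 16, 17, 19, 23, 32, 34]
New median = 16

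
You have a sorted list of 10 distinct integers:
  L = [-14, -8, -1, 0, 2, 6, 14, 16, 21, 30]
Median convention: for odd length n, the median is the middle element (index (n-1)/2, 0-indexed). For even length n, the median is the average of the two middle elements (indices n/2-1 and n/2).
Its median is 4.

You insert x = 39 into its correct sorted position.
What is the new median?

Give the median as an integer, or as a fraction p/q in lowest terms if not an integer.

Old list (sorted, length 10): [-14, -8, -1, 0, 2, 6, 14, 16, 21, 30]
Old median = 4
Insert x = 39
Old length even (10). Middle pair: indices 4,5 = 2,6.
New length odd (11). New median = single middle element.
x = 39: 10 elements are < x, 0 elements are > x.
New sorted list: [-14, -8, -1, 0, 2, 6, 14, 16, 21, 30, 39]
New median = 6

Answer: 6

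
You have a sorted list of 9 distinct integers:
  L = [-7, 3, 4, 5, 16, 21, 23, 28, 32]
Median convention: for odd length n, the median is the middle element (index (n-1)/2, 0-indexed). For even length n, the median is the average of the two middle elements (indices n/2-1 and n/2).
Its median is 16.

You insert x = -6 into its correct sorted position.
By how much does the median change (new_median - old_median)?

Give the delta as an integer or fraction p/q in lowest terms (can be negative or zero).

Answer: -11/2

Derivation:
Old median = 16
After inserting x = -6: new sorted = [-7, -6, 3, 4, 5, 16, 21, 23, 28, 32]
New median = 21/2
Delta = 21/2 - 16 = -11/2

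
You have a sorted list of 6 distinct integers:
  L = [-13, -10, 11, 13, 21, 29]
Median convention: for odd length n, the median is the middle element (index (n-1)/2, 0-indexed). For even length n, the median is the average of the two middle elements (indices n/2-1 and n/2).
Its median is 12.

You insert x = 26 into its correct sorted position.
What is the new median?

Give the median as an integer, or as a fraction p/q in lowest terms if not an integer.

Answer: 13

Derivation:
Old list (sorted, length 6): [-13, -10, 11, 13, 21, 29]
Old median = 12
Insert x = 26
Old length even (6). Middle pair: indices 2,3 = 11,13.
New length odd (7). New median = single middle element.
x = 26: 5 elements are < x, 1 elements are > x.
New sorted list: [-13, -10, 11, 13, 21, 26, 29]
New median = 13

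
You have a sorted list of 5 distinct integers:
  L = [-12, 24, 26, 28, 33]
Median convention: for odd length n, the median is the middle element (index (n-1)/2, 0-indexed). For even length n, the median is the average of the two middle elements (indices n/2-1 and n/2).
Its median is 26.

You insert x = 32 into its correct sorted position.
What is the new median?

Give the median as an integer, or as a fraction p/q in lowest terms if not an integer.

Old list (sorted, length 5): [-12, 24, 26, 28, 33]
Old median = 26
Insert x = 32
Old length odd (5). Middle was index 2 = 26.
New length even (6). New median = avg of two middle elements.
x = 32: 4 elements are < x, 1 elements are > x.
New sorted list: [-12, 24, 26, 28, 32, 33]
New median = 27

Answer: 27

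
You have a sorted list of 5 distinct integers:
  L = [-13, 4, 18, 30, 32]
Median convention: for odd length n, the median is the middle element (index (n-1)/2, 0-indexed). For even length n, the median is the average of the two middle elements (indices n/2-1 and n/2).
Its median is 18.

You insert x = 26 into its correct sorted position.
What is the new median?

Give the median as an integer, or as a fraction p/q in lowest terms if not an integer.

Answer: 22

Derivation:
Old list (sorted, length 5): [-13, 4, 18, 30, 32]
Old median = 18
Insert x = 26
Old length odd (5). Middle was index 2 = 18.
New length even (6). New median = avg of two middle elements.
x = 26: 3 elements are < x, 2 elements are > x.
New sorted list: [-13, 4, 18, 26, 30, 32]
New median = 22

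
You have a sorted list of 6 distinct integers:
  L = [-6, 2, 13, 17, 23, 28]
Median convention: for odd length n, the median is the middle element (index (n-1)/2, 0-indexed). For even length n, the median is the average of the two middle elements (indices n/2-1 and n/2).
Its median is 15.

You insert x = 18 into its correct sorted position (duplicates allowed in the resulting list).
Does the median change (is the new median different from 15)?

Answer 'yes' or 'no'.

Old median = 15
Insert x = 18
New median = 17
Changed? yes

Answer: yes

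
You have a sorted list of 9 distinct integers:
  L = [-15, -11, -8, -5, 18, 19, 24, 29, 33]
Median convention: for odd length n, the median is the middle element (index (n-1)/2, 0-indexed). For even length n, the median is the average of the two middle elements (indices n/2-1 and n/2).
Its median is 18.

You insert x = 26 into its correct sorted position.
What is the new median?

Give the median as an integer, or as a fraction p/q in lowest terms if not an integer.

Old list (sorted, length 9): [-15, -11, -8, -5, 18, 19, 24, 29, 33]
Old median = 18
Insert x = 26
Old length odd (9). Middle was index 4 = 18.
New length even (10). New median = avg of two middle elements.
x = 26: 7 elements are < x, 2 elements are > x.
New sorted list: [-15, -11, -8, -5, 18, 19, 24, 26, 29, 33]
New median = 37/2

Answer: 37/2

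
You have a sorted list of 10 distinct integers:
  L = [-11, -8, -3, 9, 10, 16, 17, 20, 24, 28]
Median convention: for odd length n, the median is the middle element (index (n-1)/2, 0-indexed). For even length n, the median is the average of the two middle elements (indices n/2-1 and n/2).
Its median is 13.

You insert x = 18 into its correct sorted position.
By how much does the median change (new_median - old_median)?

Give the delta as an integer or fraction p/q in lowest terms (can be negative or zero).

Old median = 13
After inserting x = 18: new sorted = [-11, -8, -3, 9, 10, 16, 17, 18, 20, 24, 28]
New median = 16
Delta = 16 - 13 = 3

Answer: 3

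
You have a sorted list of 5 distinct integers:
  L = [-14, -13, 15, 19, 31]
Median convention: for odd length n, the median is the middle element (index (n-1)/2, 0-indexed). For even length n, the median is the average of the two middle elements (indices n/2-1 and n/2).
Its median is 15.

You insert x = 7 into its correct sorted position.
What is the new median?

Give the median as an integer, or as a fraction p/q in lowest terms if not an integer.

Answer: 11

Derivation:
Old list (sorted, length 5): [-14, -13, 15, 19, 31]
Old median = 15
Insert x = 7
Old length odd (5). Middle was index 2 = 15.
New length even (6). New median = avg of two middle elements.
x = 7: 2 elements are < x, 3 elements are > x.
New sorted list: [-14, -13, 7, 15, 19, 31]
New median = 11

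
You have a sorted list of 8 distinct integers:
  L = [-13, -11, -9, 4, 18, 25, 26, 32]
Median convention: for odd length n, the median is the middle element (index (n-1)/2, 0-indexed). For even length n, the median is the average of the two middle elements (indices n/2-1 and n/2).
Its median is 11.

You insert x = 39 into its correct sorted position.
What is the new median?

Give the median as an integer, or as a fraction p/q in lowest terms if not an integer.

Answer: 18

Derivation:
Old list (sorted, length 8): [-13, -11, -9, 4, 18, 25, 26, 32]
Old median = 11
Insert x = 39
Old length even (8). Middle pair: indices 3,4 = 4,18.
New length odd (9). New median = single middle element.
x = 39: 8 elements are < x, 0 elements are > x.
New sorted list: [-13, -11, -9, 4, 18, 25, 26, 32, 39]
New median = 18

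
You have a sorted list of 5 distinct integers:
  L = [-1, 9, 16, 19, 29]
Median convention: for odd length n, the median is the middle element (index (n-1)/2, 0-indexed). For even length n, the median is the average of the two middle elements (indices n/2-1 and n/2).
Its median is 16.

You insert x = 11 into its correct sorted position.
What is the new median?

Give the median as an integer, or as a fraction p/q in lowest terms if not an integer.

Old list (sorted, length 5): [-1, 9, 16, 19, 29]
Old median = 16
Insert x = 11
Old length odd (5). Middle was index 2 = 16.
New length even (6). New median = avg of two middle elements.
x = 11: 2 elements are < x, 3 elements are > x.
New sorted list: [-1, 9, 11, 16, 19, 29]
New median = 27/2

Answer: 27/2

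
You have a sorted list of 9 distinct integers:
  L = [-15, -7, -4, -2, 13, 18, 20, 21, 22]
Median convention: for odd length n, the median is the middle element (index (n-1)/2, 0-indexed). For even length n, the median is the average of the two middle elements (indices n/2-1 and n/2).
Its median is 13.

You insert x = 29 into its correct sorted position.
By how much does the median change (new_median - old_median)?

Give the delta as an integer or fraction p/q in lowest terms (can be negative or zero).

Answer: 5/2

Derivation:
Old median = 13
After inserting x = 29: new sorted = [-15, -7, -4, -2, 13, 18, 20, 21, 22, 29]
New median = 31/2
Delta = 31/2 - 13 = 5/2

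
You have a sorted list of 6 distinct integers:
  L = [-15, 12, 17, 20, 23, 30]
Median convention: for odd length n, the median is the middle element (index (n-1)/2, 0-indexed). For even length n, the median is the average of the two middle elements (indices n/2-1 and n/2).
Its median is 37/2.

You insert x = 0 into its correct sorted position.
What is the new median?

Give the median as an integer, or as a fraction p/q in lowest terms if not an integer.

Answer: 17

Derivation:
Old list (sorted, length 6): [-15, 12, 17, 20, 23, 30]
Old median = 37/2
Insert x = 0
Old length even (6). Middle pair: indices 2,3 = 17,20.
New length odd (7). New median = single middle element.
x = 0: 1 elements are < x, 5 elements are > x.
New sorted list: [-15, 0, 12, 17, 20, 23, 30]
New median = 17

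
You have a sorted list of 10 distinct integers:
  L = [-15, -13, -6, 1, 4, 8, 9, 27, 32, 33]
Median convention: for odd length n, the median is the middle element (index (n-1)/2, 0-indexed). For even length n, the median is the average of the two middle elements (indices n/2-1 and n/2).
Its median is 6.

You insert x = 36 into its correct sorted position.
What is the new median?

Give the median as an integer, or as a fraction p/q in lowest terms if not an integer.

Old list (sorted, length 10): [-15, -13, -6, 1, 4, 8, 9, 27, 32, 33]
Old median = 6
Insert x = 36
Old length even (10). Middle pair: indices 4,5 = 4,8.
New length odd (11). New median = single middle element.
x = 36: 10 elements are < x, 0 elements are > x.
New sorted list: [-15, -13, -6, 1, 4, 8, 9, 27, 32, 33, 36]
New median = 8

Answer: 8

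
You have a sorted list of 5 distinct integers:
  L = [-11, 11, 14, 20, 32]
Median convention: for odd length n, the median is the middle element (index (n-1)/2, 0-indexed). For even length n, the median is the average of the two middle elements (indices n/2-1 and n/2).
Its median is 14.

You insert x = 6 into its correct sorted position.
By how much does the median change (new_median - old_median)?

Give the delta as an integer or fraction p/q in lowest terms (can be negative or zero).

Old median = 14
After inserting x = 6: new sorted = [-11, 6, 11, 14, 20, 32]
New median = 25/2
Delta = 25/2 - 14 = -3/2

Answer: -3/2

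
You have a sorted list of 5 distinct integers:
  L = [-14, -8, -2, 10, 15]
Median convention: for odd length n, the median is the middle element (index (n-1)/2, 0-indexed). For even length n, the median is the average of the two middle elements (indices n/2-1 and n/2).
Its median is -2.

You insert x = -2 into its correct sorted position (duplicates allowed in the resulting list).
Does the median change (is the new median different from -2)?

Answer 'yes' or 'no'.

Answer: no

Derivation:
Old median = -2
Insert x = -2
New median = -2
Changed? no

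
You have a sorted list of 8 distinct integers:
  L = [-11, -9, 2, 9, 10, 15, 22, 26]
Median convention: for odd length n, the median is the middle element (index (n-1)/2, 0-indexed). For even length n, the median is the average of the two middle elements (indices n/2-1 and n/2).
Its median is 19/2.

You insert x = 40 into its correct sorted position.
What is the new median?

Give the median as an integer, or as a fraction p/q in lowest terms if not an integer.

Old list (sorted, length 8): [-11, -9, 2, 9, 10, 15, 22, 26]
Old median = 19/2
Insert x = 40
Old length even (8). Middle pair: indices 3,4 = 9,10.
New length odd (9). New median = single middle element.
x = 40: 8 elements are < x, 0 elements are > x.
New sorted list: [-11, -9, 2, 9, 10, 15, 22, 26, 40]
New median = 10

Answer: 10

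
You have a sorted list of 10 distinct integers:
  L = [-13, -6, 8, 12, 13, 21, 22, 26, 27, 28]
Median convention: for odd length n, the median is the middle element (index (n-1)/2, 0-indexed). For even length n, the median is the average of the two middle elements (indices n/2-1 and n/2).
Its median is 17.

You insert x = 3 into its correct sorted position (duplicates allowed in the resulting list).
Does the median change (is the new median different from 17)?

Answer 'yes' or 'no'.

Answer: yes

Derivation:
Old median = 17
Insert x = 3
New median = 13
Changed? yes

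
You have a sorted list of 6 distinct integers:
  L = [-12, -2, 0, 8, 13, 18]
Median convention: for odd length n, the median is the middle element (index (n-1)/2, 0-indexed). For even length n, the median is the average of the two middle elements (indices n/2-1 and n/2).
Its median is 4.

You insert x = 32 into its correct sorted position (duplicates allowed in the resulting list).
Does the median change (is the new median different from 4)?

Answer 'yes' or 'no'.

Old median = 4
Insert x = 32
New median = 8
Changed? yes

Answer: yes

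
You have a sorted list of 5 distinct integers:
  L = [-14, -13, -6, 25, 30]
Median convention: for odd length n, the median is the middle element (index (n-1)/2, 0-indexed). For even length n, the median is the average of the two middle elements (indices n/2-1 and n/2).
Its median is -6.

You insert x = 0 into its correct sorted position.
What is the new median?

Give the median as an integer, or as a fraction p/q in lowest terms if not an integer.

Answer: -3

Derivation:
Old list (sorted, length 5): [-14, -13, -6, 25, 30]
Old median = -6
Insert x = 0
Old length odd (5). Middle was index 2 = -6.
New length even (6). New median = avg of two middle elements.
x = 0: 3 elements are < x, 2 elements are > x.
New sorted list: [-14, -13, -6, 0, 25, 30]
New median = -3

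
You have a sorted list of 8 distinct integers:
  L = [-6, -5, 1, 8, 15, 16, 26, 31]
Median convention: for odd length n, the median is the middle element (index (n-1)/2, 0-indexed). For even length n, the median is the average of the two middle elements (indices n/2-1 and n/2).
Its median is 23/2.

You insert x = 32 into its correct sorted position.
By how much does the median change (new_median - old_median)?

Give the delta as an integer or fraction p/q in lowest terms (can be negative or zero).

Answer: 7/2

Derivation:
Old median = 23/2
After inserting x = 32: new sorted = [-6, -5, 1, 8, 15, 16, 26, 31, 32]
New median = 15
Delta = 15 - 23/2 = 7/2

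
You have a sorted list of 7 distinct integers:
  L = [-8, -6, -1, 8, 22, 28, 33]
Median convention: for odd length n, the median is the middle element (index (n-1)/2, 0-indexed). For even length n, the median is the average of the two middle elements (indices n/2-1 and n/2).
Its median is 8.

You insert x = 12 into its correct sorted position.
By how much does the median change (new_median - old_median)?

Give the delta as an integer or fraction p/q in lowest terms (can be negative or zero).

Old median = 8
After inserting x = 12: new sorted = [-8, -6, -1, 8, 12, 22, 28, 33]
New median = 10
Delta = 10 - 8 = 2

Answer: 2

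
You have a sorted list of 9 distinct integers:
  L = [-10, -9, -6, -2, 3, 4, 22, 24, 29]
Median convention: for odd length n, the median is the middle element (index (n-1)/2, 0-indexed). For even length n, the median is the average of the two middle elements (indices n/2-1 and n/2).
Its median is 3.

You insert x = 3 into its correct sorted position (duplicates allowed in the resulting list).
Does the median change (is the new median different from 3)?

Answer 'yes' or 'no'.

Answer: no

Derivation:
Old median = 3
Insert x = 3
New median = 3
Changed? no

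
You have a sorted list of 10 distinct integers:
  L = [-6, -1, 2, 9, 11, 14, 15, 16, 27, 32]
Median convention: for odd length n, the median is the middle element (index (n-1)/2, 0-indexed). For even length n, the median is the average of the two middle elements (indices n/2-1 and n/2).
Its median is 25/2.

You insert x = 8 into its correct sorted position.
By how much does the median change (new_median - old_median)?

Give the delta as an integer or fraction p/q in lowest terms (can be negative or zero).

Answer: -3/2

Derivation:
Old median = 25/2
After inserting x = 8: new sorted = [-6, -1, 2, 8, 9, 11, 14, 15, 16, 27, 32]
New median = 11
Delta = 11 - 25/2 = -3/2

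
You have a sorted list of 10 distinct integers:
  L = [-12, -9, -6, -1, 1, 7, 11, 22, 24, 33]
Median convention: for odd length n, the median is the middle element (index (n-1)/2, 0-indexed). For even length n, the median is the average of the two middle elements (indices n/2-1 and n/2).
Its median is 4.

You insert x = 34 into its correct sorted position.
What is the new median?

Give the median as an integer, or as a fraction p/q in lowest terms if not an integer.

Answer: 7

Derivation:
Old list (sorted, length 10): [-12, -9, -6, -1, 1, 7, 11, 22, 24, 33]
Old median = 4
Insert x = 34
Old length even (10). Middle pair: indices 4,5 = 1,7.
New length odd (11). New median = single middle element.
x = 34: 10 elements are < x, 0 elements are > x.
New sorted list: [-12, -9, -6, -1, 1, 7, 11, 22, 24, 33, 34]
New median = 7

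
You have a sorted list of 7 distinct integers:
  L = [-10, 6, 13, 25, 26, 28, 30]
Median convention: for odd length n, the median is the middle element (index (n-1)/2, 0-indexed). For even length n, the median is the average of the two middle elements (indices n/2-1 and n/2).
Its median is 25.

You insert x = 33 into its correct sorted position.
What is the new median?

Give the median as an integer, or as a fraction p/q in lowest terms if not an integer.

Old list (sorted, length 7): [-10, 6, 13, 25, 26, 28, 30]
Old median = 25
Insert x = 33
Old length odd (7). Middle was index 3 = 25.
New length even (8). New median = avg of two middle elements.
x = 33: 7 elements are < x, 0 elements are > x.
New sorted list: [-10, 6, 13, 25, 26, 28, 30, 33]
New median = 51/2

Answer: 51/2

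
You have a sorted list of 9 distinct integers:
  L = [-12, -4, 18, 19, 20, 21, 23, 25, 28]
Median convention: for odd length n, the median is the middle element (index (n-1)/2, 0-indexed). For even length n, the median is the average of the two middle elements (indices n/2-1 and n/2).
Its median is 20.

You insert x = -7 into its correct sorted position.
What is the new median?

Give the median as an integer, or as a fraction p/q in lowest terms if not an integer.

Answer: 39/2

Derivation:
Old list (sorted, length 9): [-12, -4, 18, 19, 20, 21, 23, 25, 28]
Old median = 20
Insert x = -7
Old length odd (9). Middle was index 4 = 20.
New length even (10). New median = avg of two middle elements.
x = -7: 1 elements are < x, 8 elements are > x.
New sorted list: [-12, -7, -4, 18, 19, 20, 21, 23, 25, 28]
New median = 39/2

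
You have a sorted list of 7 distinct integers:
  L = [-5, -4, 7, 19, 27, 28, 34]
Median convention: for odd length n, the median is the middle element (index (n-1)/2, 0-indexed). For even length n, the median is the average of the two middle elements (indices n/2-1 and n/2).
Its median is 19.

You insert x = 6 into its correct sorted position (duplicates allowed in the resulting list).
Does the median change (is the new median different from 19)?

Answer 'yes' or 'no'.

Old median = 19
Insert x = 6
New median = 13
Changed? yes

Answer: yes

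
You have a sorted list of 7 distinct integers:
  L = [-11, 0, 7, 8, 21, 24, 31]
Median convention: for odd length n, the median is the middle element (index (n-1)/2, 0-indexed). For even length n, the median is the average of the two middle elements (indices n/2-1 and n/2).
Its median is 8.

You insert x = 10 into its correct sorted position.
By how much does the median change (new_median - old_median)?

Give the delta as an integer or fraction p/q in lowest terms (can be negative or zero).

Answer: 1

Derivation:
Old median = 8
After inserting x = 10: new sorted = [-11, 0, 7, 8, 10, 21, 24, 31]
New median = 9
Delta = 9 - 8 = 1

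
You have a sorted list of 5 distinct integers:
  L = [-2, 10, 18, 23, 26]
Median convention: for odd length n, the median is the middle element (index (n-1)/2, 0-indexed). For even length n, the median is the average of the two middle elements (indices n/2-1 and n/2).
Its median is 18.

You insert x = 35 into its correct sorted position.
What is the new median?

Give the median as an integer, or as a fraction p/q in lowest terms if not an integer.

Old list (sorted, length 5): [-2, 10, 18, 23, 26]
Old median = 18
Insert x = 35
Old length odd (5). Middle was index 2 = 18.
New length even (6). New median = avg of two middle elements.
x = 35: 5 elements are < x, 0 elements are > x.
New sorted list: [-2, 10, 18, 23, 26, 35]
New median = 41/2

Answer: 41/2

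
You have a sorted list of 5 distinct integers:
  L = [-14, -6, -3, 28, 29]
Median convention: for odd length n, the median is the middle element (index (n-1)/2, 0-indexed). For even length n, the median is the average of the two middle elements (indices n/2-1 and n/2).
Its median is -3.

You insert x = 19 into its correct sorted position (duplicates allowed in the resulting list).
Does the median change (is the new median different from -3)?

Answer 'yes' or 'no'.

Answer: yes

Derivation:
Old median = -3
Insert x = 19
New median = 8
Changed? yes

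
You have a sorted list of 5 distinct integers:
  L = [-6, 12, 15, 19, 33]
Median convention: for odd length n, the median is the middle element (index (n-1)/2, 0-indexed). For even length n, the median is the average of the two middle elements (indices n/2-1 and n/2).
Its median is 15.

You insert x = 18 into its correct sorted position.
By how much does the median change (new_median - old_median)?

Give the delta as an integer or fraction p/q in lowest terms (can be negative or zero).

Old median = 15
After inserting x = 18: new sorted = [-6, 12, 15, 18, 19, 33]
New median = 33/2
Delta = 33/2 - 15 = 3/2

Answer: 3/2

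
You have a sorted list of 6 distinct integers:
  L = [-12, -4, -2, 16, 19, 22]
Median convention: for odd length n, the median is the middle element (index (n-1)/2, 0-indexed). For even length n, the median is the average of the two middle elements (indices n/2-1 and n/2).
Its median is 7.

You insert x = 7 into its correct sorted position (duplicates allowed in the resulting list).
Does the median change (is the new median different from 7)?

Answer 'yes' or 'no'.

Answer: no

Derivation:
Old median = 7
Insert x = 7
New median = 7
Changed? no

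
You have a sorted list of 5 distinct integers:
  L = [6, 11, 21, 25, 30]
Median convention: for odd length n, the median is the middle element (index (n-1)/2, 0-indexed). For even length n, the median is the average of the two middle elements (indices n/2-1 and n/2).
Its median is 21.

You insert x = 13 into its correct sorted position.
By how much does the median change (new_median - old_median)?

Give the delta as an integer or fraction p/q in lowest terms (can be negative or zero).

Answer: -4

Derivation:
Old median = 21
After inserting x = 13: new sorted = [6, 11, 13, 21, 25, 30]
New median = 17
Delta = 17 - 21 = -4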